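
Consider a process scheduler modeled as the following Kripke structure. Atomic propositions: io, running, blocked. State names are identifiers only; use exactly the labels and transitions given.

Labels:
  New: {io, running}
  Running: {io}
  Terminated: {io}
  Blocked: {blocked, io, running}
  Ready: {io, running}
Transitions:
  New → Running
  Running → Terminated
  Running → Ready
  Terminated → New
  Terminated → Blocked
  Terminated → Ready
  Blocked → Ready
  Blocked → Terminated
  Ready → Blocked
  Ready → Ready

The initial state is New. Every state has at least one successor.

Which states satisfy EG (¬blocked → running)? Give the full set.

States satisfying ¬blocked → running: {New, Blocked, Ready}.
States satisfying EG (¬blocked → running): {Blocked, Ready}.

{Blocked, Ready}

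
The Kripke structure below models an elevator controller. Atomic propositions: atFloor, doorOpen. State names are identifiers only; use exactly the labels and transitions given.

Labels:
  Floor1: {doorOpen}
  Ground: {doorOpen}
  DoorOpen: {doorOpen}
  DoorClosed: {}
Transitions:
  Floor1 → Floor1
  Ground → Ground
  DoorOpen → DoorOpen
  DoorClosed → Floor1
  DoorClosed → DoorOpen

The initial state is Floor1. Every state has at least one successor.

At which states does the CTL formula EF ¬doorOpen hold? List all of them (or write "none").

{DoorClosed}

States satisfying ¬doorOpen: {DoorClosed}.
States satisfying EF ¬doorOpen: {DoorClosed}.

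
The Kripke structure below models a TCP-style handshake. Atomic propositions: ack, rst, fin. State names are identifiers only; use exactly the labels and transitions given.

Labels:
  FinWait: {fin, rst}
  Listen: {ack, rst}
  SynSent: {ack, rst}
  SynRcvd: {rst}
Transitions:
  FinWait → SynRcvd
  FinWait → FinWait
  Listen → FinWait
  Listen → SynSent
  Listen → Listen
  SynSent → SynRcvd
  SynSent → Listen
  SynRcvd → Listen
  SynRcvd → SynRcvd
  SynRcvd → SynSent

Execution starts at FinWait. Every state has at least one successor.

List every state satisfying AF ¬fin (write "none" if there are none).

{Listen, SynSent, SynRcvd}

States satisfying ¬fin: {Listen, SynSent, SynRcvd}.
States satisfying AF ¬fin: {Listen, SynSent, SynRcvd}.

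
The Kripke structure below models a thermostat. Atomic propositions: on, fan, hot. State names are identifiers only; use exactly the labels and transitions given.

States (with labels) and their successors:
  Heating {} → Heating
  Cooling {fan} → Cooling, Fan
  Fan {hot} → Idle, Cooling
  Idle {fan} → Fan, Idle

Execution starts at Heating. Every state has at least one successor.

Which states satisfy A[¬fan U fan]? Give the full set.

States satisfying ¬fan: {Heating, Fan}.
States satisfying fan: {Cooling, Idle}.
States satisfying A[¬fan U fan]: {Cooling, Fan, Idle}.

{Cooling, Fan, Idle}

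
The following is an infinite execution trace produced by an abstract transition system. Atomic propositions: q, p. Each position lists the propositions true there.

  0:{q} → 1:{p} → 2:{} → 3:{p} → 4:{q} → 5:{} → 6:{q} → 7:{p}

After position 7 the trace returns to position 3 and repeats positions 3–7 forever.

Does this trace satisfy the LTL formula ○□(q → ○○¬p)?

The position after 0 is 1; □(q → ○○¬p) is false there.

No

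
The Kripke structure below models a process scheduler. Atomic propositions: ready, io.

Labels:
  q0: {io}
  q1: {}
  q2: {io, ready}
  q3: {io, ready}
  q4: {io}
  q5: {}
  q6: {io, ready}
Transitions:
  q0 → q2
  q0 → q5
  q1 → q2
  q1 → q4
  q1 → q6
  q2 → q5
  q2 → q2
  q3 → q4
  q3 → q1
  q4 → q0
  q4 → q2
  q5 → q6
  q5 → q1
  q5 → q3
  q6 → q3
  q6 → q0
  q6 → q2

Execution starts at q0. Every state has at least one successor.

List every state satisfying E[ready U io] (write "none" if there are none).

{q0, q2, q3, q4, q6}

States satisfying ready: {q2, q3, q6}.
States satisfying io: {q0, q2, q3, q4, q6}.
States satisfying E[ready U io]: {q0, q2, q3, q4, q6}.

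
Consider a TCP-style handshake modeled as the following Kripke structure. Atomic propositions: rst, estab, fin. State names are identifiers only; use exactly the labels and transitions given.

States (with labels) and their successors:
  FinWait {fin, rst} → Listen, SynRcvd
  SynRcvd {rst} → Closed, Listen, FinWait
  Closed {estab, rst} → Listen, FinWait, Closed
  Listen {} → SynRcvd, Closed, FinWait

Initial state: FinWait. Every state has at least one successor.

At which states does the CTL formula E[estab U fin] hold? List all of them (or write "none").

{FinWait, Closed}

States satisfying estab: {Closed}.
States satisfying fin: {FinWait}.
States satisfying E[estab U fin]: {FinWait, Closed}.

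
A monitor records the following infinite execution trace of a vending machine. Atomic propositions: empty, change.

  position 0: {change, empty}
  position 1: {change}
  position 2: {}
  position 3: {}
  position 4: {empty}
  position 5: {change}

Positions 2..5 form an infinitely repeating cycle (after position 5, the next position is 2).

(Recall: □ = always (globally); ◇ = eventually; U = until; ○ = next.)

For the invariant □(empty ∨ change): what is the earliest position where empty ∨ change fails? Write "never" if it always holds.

Check empty ∨ change at each position in order: 0 ✓, 1 ✓.
At position 2 the labels are {}, so empty ∨ change is false there. This is the first violation.

2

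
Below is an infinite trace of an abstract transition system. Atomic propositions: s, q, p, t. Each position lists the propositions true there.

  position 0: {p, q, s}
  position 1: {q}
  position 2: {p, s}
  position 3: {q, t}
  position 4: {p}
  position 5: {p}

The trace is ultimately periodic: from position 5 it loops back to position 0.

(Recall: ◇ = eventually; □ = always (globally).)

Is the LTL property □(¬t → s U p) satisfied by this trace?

No

¬t → s U p must hold at every position from 0 onward. It fails at position 1, so □(¬t → s U p) is false.
Positions where ¬t holds: 0, 1, 2, 4, 5.
Check s U p at each: 0→ok, 1→fails, 2→ok, 4→ok, 5→ok.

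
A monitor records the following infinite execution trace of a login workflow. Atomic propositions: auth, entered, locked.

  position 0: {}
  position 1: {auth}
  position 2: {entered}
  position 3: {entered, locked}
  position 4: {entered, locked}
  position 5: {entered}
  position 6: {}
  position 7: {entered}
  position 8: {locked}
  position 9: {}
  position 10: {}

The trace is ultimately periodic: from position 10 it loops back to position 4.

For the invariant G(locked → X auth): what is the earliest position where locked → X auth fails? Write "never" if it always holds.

Check locked → X auth at each position in order: 0 ✓, 1 ✓, 2 ✓.
At position 3 the labels are {entered, locked} and the next position 4 has {entered, locked}, so locked → X auth is false there. This is the first violation.

3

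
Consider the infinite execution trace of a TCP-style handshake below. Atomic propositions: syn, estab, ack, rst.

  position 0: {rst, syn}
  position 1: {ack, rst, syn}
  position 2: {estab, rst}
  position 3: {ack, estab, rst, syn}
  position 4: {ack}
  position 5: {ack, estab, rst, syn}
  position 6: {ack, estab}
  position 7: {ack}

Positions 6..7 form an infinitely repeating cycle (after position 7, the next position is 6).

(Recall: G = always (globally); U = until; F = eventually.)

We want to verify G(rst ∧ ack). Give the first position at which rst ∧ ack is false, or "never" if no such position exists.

At position 0 the labels are {rst, syn}, so rst ∧ ack is false there. This is the first violation.

0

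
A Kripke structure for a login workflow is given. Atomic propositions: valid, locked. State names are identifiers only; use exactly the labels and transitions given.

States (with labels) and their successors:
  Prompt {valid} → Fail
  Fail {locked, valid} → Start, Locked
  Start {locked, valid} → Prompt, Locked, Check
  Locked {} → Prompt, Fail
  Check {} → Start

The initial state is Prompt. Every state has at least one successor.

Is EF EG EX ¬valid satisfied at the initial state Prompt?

No

States satisfying EG EX ¬valid: ∅.
States satisfying EF EG EX ¬valid: ∅.
No suitable path/successor from Prompt witnesses the formula.
Prompt ∉ Sat(EF EG EX ¬valid).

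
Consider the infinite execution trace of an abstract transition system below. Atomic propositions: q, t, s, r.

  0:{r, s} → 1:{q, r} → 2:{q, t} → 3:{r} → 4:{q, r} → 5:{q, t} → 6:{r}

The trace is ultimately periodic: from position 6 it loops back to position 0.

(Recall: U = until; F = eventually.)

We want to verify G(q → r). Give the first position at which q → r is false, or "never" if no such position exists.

Check q → r at each position in order: 0 ✓, 1 ✓.
At position 2 the labels are {q, t}, so q → r is false there. This is the first violation.

2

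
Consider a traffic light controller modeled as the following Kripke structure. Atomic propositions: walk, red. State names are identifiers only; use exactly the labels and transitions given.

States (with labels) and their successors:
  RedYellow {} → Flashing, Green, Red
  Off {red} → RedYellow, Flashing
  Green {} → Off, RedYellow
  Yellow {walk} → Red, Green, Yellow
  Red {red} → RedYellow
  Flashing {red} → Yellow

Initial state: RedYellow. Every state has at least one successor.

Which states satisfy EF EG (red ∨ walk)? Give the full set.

{RedYellow, Off, Green, Yellow, Red, Flashing}

States satisfying EG (red ∨ walk): {Off, Yellow, Flashing}.
States satisfying EF EG (red ∨ walk): {RedYellow, Off, Green, Yellow, Red, Flashing}.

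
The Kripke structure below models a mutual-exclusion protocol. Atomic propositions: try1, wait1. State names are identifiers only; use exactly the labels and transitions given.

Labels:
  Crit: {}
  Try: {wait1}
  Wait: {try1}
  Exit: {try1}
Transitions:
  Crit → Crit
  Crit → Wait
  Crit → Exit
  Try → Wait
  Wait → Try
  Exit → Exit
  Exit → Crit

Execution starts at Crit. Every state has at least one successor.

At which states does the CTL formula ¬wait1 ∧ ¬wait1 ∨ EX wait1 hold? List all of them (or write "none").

States satisfying ¬wait1: {Crit, Wait, Exit}.
States satisfying ¬wait1 ∧ ¬wait1: {Crit, Wait, Exit}.
States satisfying wait1: {Try}.
States satisfying EX wait1: {Wait}.
States satisfying ¬wait1 ∧ ¬wait1 ∨ EX wait1: {Crit, Wait, Exit}.

{Crit, Wait, Exit}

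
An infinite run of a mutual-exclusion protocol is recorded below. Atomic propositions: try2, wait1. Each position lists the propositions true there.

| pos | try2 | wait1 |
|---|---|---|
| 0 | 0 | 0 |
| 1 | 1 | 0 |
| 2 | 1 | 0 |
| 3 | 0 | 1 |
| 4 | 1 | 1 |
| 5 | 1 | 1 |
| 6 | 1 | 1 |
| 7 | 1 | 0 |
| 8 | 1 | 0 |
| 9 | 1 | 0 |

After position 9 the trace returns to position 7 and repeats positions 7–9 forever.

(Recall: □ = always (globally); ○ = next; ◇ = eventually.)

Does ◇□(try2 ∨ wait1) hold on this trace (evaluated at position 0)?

Yes

□(try2 ∨ wait1) holds at position 1, which is reachable from 0, so ◇□(try2 ∨ wait1) holds.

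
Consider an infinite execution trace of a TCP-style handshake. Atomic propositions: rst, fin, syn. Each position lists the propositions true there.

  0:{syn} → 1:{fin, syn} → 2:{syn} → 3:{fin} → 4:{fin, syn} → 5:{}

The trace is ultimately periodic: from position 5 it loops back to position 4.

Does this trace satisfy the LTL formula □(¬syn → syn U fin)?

Does not hold

¬syn → syn U fin must hold at every position from 0 onward. It fails at position 5, so □(¬syn → syn U fin) is false.
Positions where ¬syn holds: 3, 5.
Check syn U fin at each: 3→ok, 5→fails.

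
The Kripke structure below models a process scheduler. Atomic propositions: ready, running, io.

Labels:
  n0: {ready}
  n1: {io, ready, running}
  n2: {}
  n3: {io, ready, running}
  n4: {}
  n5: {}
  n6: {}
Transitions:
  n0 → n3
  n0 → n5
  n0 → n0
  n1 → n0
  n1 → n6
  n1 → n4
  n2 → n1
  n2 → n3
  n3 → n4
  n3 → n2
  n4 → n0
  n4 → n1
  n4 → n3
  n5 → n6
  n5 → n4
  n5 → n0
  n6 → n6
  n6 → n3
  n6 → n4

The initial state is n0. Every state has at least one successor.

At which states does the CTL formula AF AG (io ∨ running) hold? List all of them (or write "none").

none

States satisfying AG (io ∨ running): ∅.
States satisfying AF AG (io ∨ running): ∅.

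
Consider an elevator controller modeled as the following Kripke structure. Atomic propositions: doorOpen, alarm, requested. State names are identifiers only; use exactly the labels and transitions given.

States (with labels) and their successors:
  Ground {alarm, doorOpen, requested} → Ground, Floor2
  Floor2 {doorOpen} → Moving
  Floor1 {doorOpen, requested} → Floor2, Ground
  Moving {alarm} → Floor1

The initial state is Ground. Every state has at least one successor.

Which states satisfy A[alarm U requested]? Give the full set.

States satisfying alarm: {Ground, Moving}.
States satisfying requested: {Ground, Floor1}.
States satisfying A[alarm U requested]: {Ground, Floor1, Moving}.

{Ground, Floor1, Moving}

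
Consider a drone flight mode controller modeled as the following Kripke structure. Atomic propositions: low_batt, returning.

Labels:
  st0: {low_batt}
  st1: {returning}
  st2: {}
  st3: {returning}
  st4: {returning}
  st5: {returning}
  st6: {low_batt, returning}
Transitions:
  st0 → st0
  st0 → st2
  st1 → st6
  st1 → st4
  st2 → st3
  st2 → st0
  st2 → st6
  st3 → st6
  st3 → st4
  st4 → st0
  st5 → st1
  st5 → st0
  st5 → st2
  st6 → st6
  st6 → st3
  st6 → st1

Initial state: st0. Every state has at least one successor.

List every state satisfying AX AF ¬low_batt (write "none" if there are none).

none

States satisfying AF ¬low_batt: {st1, st2, st3, st4, st5}.
States satisfying AX AF ¬low_batt: ∅.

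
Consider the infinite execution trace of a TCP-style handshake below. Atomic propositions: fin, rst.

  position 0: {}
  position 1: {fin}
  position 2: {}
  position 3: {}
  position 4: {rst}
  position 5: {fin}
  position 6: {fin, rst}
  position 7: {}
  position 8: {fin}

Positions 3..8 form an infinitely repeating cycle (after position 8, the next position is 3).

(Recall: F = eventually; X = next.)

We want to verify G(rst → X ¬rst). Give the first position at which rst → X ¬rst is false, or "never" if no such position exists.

rst → X ¬rst holds at every position 0..8, and those are all the positions the trace ever visits, so the invariant G(rst → X ¬rst) is never violated.

never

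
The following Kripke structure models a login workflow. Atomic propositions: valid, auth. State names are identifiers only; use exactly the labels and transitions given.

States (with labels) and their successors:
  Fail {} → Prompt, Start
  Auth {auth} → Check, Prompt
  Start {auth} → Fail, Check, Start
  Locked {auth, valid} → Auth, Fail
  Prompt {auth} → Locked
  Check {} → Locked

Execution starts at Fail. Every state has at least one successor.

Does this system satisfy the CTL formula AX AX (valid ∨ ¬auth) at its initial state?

States satisfying AX (valid ∨ ¬auth): {Prompt, Check}.
States satisfying AX AX (valid ∨ ¬auth): {Auth}.
Fail ∉ Sat(AX AX (valid ∨ ¬auth)).

No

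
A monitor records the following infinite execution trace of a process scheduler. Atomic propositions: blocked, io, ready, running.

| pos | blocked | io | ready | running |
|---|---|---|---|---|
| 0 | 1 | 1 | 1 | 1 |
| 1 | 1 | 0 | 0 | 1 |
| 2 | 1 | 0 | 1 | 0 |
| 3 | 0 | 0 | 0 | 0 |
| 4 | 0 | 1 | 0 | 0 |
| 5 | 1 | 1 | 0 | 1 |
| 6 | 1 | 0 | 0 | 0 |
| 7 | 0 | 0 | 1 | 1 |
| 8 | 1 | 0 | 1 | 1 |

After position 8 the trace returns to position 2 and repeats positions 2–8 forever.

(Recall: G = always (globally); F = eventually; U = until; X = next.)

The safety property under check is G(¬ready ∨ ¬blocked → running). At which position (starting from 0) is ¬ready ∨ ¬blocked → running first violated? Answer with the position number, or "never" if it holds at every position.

3

Check ¬ready ∨ ¬blocked → running at each position in order: 0 ✓, 1 ✓, 2 ✓.
At position 3 the labels are {}, so ¬ready ∨ ¬blocked → running is false there. This is the first violation.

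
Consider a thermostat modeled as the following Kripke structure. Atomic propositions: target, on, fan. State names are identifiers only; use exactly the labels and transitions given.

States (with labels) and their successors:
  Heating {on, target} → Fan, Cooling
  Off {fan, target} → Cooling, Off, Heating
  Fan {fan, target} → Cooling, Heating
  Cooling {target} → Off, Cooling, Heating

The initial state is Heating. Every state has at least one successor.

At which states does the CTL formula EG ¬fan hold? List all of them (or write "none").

States satisfying ¬fan: {Heating, Cooling}.
States satisfying EG ¬fan: {Heating, Cooling}.

{Heating, Cooling}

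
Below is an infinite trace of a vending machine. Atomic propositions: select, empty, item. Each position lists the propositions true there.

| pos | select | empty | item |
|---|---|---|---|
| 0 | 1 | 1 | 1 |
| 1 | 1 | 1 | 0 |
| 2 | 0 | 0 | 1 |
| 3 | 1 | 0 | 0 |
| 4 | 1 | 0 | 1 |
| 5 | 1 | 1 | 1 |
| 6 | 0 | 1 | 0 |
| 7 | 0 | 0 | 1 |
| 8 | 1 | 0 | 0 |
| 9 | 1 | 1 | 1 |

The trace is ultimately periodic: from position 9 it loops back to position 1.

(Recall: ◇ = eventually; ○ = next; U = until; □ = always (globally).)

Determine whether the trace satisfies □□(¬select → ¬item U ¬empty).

Satisfied

□(¬select → ¬item U ¬empty) holds at every position 0..9, and those are all positions ever visited, so □□(¬select → ¬item U ¬empty) holds.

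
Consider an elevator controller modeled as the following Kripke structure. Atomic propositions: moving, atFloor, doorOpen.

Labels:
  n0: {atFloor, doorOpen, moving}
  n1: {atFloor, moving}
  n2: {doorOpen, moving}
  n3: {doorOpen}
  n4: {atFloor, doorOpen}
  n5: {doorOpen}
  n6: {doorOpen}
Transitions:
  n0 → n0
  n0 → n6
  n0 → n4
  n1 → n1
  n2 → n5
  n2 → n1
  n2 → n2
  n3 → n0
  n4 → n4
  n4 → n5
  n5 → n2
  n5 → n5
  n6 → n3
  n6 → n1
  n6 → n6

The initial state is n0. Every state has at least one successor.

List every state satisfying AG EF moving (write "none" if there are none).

{n0, n1, n2, n3, n4, n5, n6}

States satisfying EF moving: {n0, n1, n2, n3, n4, n5, n6}.
States satisfying AG EF moving: {n0, n1, n2, n3, n4, n5, n6}.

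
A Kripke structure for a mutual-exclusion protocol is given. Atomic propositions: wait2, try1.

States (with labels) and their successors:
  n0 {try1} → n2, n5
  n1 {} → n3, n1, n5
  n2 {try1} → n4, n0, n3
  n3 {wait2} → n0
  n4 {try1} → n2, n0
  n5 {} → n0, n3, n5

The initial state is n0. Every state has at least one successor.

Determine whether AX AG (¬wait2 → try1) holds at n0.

Violated

States satisfying AG (¬wait2 → try1): ∅.
States satisfying AX AG (¬wait2 → try1): ∅.
n0 ∉ Sat(AX AG (¬wait2 → try1)).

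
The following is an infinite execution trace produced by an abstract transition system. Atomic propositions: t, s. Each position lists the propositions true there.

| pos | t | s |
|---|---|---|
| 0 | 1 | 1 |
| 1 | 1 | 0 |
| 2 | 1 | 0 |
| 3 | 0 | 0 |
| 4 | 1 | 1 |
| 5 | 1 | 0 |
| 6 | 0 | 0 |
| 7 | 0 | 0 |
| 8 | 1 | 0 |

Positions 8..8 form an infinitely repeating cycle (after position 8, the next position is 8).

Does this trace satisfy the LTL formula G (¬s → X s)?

Does not hold

¬s → X s must hold at every position from 0 onward. It fails at position 1, so G (¬s → X s) is false.
Positions where ¬s holds: 1, 2, 3, 5, 6, 7, 8.
Check X s at each: 1→fails, 2→fails, 3→ok, 5→fails, 6→fails, 7→fails, 8→fails.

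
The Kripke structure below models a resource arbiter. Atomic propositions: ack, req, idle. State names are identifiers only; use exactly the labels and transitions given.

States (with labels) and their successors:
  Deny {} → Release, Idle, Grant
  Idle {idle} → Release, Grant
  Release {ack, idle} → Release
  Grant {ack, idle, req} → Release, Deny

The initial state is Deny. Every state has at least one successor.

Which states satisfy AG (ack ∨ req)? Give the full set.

{Release}

States satisfying ack ∨ req: {Release, Grant}.
States satisfying AG (ack ∨ req): {Release}.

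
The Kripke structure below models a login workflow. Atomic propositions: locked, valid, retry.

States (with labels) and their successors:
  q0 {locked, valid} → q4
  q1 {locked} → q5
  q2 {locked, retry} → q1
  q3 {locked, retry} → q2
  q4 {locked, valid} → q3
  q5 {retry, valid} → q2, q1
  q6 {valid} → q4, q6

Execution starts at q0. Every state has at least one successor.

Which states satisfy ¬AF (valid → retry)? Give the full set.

States satisfying valid → retry: {q1, q2, q3, q5}.
States satisfying AF (valid → retry): {q0, q1, q2, q3, q4, q5}.
States satisfying ¬AF (valid → retry): {q6}.

{q6}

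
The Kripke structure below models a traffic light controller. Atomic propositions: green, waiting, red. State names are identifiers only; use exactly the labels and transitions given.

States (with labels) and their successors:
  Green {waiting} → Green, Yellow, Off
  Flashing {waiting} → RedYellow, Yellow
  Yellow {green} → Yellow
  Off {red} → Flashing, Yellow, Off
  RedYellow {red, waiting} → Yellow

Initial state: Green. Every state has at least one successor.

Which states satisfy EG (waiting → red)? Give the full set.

{Yellow, Off, RedYellow}

States satisfying waiting → red: {Yellow, Off, RedYellow}.
States satisfying EG (waiting → red): {Yellow, Off, RedYellow}.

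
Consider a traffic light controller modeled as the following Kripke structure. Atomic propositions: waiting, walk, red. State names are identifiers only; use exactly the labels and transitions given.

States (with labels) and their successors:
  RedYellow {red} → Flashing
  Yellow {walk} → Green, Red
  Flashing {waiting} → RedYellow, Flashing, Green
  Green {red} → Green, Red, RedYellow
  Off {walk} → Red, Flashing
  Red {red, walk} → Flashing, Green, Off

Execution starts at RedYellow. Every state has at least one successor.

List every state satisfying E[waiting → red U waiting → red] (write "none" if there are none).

{RedYellow, Yellow, Green, Off, Red}

States satisfying waiting → red: {RedYellow, Yellow, Green, Off, Red}.
States satisfying E[waiting → red U waiting → red]: {RedYellow, Yellow, Green, Off, Red}.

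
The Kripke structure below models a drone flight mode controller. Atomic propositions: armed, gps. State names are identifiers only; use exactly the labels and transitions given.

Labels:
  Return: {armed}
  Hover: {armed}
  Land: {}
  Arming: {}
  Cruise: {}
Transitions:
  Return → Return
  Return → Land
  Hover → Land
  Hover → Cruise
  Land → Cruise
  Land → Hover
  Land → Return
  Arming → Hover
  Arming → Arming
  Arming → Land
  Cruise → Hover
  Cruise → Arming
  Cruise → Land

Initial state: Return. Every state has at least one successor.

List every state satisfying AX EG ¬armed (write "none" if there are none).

{Hover}

States satisfying EG ¬armed: {Land, Arming, Cruise}.
States satisfying AX EG ¬armed: {Hover}.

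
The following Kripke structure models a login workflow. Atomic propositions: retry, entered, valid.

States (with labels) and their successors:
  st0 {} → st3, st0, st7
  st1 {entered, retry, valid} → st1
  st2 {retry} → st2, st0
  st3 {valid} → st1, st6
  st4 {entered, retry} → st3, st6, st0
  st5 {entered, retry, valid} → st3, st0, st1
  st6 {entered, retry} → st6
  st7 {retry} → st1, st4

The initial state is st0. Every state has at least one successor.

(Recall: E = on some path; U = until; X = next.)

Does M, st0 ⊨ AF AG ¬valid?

Violated

States satisfying AG ¬valid: {st6}.
States satisfying AF AG ¬valid: {st6}.
There is a path from st0 along which AG ¬valid never holds.
st0 ∉ Sat(AF AG ¬valid).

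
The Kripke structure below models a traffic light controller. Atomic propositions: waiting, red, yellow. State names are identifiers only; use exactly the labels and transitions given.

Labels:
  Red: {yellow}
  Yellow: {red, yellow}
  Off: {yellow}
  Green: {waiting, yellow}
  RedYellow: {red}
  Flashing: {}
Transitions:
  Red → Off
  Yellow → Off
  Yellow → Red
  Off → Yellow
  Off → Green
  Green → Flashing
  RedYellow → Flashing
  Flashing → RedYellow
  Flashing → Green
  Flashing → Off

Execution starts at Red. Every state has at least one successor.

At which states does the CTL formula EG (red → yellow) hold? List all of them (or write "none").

States satisfying red → yellow: {Red, Yellow, Off, Green, Flashing}.
States satisfying EG (red → yellow): {Red, Yellow, Off, Green, Flashing}.

{Red, Yellow, Off, Green, Flashing}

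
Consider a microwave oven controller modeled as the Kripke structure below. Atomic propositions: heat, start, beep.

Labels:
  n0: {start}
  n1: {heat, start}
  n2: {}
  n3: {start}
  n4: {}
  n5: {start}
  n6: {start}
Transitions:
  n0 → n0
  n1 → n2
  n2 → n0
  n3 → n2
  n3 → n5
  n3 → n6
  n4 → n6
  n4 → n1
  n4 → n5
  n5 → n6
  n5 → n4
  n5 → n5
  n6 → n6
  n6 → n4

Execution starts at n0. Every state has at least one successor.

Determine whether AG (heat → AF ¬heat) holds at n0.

Yes

States satisfying heat → AF ¬heat: {n0, n1, n2, n3, n4, n5, n6}.
States satisfying AG (heat → AF ¬heat): {n0, n1, n2, n3, n4, n5, n6}.
Every state reachable from n0 satisfies heat → AF ¬heat.
n0 ∈ Sat(AG (heat → AF ¬heat)).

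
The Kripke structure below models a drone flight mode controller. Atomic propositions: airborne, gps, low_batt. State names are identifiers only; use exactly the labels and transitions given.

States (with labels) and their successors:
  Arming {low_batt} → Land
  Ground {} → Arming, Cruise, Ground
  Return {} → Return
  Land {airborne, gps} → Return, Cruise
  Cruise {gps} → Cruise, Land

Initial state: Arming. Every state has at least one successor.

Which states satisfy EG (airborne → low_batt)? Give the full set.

States satisfying airborne → low_batt: {Arming, Ground, Return, Cruise}.
States satisfying EG (airborne → low_batt): {Ground, Return, Cruise}.

{Ground, Return, Cruise}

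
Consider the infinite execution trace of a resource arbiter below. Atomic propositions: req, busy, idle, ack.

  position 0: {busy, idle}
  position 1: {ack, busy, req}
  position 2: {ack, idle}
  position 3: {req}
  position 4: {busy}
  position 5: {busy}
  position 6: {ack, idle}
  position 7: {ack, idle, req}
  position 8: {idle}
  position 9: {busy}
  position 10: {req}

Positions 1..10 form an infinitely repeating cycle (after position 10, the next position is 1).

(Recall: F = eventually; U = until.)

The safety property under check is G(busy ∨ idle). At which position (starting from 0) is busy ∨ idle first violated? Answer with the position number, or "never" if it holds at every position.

3

Check busy ∨ idle at each position in order: 0 ✓, 1 ✓, 2 ✓.
At position 3 the labels are {req}, so busy ∨ idle is false there. This is the first violation.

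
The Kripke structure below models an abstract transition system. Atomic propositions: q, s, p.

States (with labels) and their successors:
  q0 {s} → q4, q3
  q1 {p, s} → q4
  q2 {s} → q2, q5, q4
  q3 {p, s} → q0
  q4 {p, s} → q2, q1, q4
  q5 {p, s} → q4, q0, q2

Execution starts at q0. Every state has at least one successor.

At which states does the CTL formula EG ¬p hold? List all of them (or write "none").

{q2}

States satisfying ¬p: {q0, q2}.
States satisfying EG ¬p: {q2}.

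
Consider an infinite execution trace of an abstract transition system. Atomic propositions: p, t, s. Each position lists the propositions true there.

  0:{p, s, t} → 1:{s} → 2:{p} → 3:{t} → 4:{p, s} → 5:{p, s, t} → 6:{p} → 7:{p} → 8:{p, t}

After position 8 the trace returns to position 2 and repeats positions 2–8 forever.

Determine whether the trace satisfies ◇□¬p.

Violated

□¬p is false at every position 0..8, so it never becomes true and ◇□¬p fails.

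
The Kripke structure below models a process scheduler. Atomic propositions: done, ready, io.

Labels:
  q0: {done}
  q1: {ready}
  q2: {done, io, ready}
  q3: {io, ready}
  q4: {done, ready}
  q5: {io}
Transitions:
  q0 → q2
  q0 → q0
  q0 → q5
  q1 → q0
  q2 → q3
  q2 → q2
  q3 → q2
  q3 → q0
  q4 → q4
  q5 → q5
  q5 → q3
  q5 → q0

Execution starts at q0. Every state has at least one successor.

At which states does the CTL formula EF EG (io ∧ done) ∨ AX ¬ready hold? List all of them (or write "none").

{q0, q1, q2, q3, q5}

States satisfying EG (io ∧ done): {q2}.
States satisfying EF EG (io ∧ done): {q0, q1, q2, q3, q5}.
States satisfying ¬ready: {q0, q5}.
States satisfying AX ¬ready: {q1}.
States satisfying EF EG (io ∧ done) ∨ AX ¬ready: {q0, q1, q2, q3, q5}.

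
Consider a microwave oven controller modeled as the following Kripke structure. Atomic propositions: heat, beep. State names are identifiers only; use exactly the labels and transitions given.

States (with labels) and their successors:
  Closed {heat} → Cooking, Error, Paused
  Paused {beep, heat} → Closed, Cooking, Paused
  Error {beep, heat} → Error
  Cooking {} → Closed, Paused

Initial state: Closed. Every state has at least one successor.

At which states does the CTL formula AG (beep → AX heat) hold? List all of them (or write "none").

States satisfying beep → AX heat: {Closed, Error, Cooking}.
States satisfying AG (beep → AX heat): {Error}.

{Error}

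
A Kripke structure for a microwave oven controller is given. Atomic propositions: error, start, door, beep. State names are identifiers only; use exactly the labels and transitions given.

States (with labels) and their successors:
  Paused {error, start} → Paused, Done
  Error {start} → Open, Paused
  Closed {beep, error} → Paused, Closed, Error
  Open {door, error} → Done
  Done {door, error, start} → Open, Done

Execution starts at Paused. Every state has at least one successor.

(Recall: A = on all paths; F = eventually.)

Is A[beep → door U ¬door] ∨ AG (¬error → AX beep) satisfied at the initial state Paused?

States satisfying beep → door: {Paused, Error, Open, Done}.
States satisfying ¬door: {Paused, Error, Closed}.
States satisfying A[beep → door U ¬door]: {Paused, Error, Closed}.
States satisfying ¬error → AX beep: {Paused, Closed, Open, Done}.
States satisfying AG (¬error → AX beep): {Paused, Open, Done}.
States satisfying A[beep → door U ¬door] ∨ AG (¬error → AX beep): {Paused, Error, Closed, Open, Done}.
Paused ∈ Sat(A[beep → door U ¬door] ∨ AG (¬error → AX beep)).

Satisfied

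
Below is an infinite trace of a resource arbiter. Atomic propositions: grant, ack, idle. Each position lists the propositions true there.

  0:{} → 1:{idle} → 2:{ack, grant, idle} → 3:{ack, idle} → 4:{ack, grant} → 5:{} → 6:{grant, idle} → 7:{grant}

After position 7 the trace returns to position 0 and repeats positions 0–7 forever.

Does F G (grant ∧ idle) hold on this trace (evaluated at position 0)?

G (grant ∧ idle) is false at every position 0..7, so it never becomes true and F G (grant ∧ idle) fails.

No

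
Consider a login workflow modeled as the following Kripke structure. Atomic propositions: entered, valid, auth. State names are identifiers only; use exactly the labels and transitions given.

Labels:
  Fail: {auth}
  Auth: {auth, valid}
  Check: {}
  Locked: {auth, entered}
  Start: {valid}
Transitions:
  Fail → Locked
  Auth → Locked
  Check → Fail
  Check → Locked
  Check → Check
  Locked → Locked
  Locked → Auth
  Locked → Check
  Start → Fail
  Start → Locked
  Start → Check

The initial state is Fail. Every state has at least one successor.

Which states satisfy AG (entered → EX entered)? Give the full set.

{Fail, Auth, Check, Locked, Start}

States satisfying entered → EX entered: {Fail, Auth, Check, Locked, Start}.
States satisfying AG (entered → EX entered): {Fail, Auth, Check, Locked, Start}.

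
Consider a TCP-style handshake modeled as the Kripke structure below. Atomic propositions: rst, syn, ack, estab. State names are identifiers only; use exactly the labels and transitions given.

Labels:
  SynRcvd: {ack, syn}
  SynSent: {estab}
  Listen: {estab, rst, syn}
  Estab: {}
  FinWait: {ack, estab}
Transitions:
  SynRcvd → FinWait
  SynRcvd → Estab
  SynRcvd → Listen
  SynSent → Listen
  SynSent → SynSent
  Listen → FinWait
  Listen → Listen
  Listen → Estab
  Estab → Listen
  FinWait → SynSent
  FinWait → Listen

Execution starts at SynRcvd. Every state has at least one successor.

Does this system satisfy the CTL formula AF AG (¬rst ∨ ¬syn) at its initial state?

Violated

States satisfying AG (¬rst ∨ ¬syn): ∅.
States satisfying AF AG (¬rst ∨ ¬syn): ∅.
There is a path from SynRcvd along which AG (¬rst ∨ ¬syn) never holds.
SynRcvd ∉ Sat(AF AG (¬rst ∨ ¬syn)).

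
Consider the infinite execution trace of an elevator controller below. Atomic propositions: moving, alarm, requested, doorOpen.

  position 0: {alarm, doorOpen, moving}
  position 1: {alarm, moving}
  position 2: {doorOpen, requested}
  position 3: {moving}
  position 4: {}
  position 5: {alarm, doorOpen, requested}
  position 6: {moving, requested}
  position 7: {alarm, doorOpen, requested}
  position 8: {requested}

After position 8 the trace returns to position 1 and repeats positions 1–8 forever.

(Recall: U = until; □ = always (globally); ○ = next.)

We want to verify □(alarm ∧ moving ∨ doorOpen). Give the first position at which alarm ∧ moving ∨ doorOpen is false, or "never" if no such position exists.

Check alarm ∧ moving ∨ doorOpen at each position in order: 0 ✓, 1 ✓, 2 ✓.
At position 3 the labels are {moving}, so alarm ∧ moving ∨ doorOpen is false there. This is the first violation.

3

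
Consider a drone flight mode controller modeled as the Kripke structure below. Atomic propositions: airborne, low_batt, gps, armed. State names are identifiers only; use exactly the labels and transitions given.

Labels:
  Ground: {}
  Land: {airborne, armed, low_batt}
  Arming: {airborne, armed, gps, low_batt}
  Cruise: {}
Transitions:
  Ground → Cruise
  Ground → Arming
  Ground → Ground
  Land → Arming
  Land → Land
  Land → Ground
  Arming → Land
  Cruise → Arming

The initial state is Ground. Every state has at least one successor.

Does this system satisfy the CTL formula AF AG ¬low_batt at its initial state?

States satisfying AG ¬low_batt: ∅.
States satisfying AF AG ¬low_batt: ∅.
There is a path from Ground along which AG ¬low_batt never holds.
Ground ∉ Sat(AF AG ¬low_batt).

Does not hold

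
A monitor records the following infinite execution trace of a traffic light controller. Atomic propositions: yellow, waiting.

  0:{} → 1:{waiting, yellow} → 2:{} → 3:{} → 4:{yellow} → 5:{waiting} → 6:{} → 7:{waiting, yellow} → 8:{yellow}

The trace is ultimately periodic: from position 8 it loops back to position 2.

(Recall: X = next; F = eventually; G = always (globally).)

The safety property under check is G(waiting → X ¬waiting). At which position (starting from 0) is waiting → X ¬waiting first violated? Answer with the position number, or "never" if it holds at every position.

never

waiting → X ¬waiting holds at every position 0..8, and those are all the positions the trace ever visits, so the invariant G(waiting → X ¬waiting) is never violated.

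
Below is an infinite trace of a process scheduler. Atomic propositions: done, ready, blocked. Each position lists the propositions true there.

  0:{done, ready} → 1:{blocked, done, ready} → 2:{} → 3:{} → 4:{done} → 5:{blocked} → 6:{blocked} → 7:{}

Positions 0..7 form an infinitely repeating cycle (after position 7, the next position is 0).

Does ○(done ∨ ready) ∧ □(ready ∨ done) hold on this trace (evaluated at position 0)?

Does not hold

The position after 0 is 1; done ∨ ready is true there.
ready ∨ done must hold at every position from 0 onward. It fails at position 2, so □(ready ∨ done) is false.
At position 0: ○(done ∨ ready) is true; □(ready ∨ done) is false; so ○(done ∨ ready) ∧ □(ready ∨ done) is false.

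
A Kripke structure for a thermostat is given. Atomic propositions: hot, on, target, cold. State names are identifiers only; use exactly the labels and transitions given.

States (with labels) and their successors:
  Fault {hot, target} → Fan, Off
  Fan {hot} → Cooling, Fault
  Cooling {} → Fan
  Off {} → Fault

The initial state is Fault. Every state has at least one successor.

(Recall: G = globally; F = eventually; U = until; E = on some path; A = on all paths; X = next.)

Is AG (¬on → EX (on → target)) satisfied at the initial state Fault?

States satisfying ¬on → EX (on → target): {Fault, Fan, Cooling, Off}.
States satisfying AG (¬on → EX (on → target)): {Fault, Fan, Cooling, Off}.
Every state reachable from Fault satisfies ¬on → EX (on → target).
Fault ∈ Sat(AG (¬on → EX (on → target))).

Holds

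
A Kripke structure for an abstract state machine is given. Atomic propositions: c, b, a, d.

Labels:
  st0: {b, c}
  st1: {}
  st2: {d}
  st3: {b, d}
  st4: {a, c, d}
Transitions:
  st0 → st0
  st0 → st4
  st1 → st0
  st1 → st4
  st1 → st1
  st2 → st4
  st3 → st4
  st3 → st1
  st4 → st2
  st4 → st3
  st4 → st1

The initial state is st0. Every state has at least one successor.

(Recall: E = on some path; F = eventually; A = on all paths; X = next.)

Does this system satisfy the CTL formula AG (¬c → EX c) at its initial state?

States satisfying ¬c → EX c: {st0, st1, st2, st3, st4}.
States satisfying AG (¬c → EX c): {st0, st1, st2, st3, st4}.
Every state reachable from st0 satisfies ¬c → EX c.
st0 ∈ Sat(AG (¬c → EX c)).

Yes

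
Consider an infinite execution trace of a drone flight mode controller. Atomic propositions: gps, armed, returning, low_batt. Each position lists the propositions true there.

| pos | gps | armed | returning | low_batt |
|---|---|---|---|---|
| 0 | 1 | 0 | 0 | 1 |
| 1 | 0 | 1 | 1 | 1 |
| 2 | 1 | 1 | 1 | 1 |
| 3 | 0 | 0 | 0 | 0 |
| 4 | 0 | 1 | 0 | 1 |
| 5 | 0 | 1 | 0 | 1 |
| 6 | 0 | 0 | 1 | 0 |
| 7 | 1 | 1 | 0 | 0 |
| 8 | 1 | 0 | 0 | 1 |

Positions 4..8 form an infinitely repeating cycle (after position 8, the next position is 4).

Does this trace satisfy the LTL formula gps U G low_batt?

Does not hold

Walking from position 0: at position 1, G low_batt has not yet held and gps fails, so gps U G low_batt is false.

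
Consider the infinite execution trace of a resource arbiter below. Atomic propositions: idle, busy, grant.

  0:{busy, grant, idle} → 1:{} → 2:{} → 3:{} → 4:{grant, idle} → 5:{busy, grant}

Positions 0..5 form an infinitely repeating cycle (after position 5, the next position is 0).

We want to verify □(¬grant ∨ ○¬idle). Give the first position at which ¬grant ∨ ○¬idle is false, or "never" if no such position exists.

5

Check ¬grant ∨ ○¬idle at each position in order: 0 ✓, 1 ✓, 2 ✓, 3 ✓, 4 ✓.
At position 5 the labels are {busy, grant} and the next position 0 has {busy, grant, idle}, so ¬grant ∨ ○¬idle is false there. This is the first violation.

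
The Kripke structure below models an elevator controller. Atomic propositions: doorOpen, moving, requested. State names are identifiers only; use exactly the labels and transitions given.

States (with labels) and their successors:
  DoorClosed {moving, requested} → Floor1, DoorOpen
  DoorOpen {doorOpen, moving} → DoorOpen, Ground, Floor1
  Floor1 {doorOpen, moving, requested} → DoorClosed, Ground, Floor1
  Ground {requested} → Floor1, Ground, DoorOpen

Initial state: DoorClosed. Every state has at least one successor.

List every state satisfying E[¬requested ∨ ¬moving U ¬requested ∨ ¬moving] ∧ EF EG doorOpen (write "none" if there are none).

{DoorOpen, Ground}

States satisfying ¬requested ∨ ¬moving: {DoorOpen, Ground}.
States satisfying E[¬requested ∨ ¬moving U ¬requested ∨ ¬moving]: {DoorOpen, Ground}.
States satisfying EG doorOpen: {DoorOpen, Floor1}.
States satisfying EF EG doorOpen: {DoorClosed, DoorOpen, Floor1, Ground}.
States satisfying E[¬requested ∨ ¬moving U ¬requested ∨ ¬moving] ∧ EF EG doorOpen: {DoorOpen, Ground}.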